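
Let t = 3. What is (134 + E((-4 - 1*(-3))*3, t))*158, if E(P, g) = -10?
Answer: 19592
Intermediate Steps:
(134 + E((-4 - 1*(-3))*3, t))*158 = (134 - 10)*158 = 124*158 = 19592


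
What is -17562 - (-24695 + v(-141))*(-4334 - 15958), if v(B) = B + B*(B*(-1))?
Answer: -907414926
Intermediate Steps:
v(B) = B - B² (v(B) = B + B*(-B) = B - B²)
-17562 - (-24695 + v(-141))*(-4334 - 15958) = -17562 - (-24695 - 141*(1 - 1*(-141)))*(-4334 - 15958) = -17562 - (-24695 - 141*(1 + 141))*(-20292) = -17562 - (-24695 - 141*142)*(-20292) = -17562 - (-24695 - 20022)*(-20292) = -17562 - (-44717)*(-20292) = -17562 - 1*907397364 = -17562 - 907397364 = -907414926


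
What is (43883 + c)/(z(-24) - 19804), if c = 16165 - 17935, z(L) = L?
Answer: -42113/19828 ≈ -2.1239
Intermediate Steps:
c = -1770
(43883 + c)/(z(-24) - 19804) = (43883 - 1770)/(-24 - 19804) = 42113/(-19828) = 42113*(-1/19828) = -42113/19828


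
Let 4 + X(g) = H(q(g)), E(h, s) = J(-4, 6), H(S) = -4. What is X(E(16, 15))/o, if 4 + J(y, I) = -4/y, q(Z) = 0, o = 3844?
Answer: -2/961 ≈ -0.0020812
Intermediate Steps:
J(y, I) = -4 - 4/y
E(h, s) = -3 (E(h, s) = -4 - 4/(-4) = -4 - 4*(-¼) = -4 + 1 = -3)
X(g) = -8 (X(g) = -4 - 4 = -8)
X(E(16, 15))/o = -8/3844 = -8*1/3844 = -2/961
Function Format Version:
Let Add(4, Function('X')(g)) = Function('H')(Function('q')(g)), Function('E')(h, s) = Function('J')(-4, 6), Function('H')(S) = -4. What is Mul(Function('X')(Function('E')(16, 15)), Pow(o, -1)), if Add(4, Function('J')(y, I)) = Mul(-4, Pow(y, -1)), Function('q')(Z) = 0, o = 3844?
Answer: Rational(-2, 961) ≈ -0.0020812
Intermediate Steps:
Function('J')(y, I) = Add(-4, Mul(-4, Pow(y, -1)))
Function('E')(h, s) = -3 (Function('E')(h, s) = Add(-4, Mul(-4, Pow(-4, -1))) = Add(-4, Mul(-4, Rational(-1, 4))) = Add(-4, 1) = -3)
Function('X')(g) = -8 (Function('X')(g) = Add(-4, -4) = -8)
Mul(Function('X')(Function('E')(16, 15)), Pow(o, -1)) = Mul(-8, Pow(3844, -1)) = Mul(-8, Rational(1, 3844)) = Rational(-2, 961)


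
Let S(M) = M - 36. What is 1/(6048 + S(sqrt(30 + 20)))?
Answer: 3006/18072047 - 5*sqrt(2)/36144094 ≈ 0.00016614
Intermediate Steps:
S(M) = -36 + M
1/(6048 + S(sqrt(30 + 20))) = 1/(6048 + (-36 + sqrt(30 + 20))) = 1/(6048 + (-36 + sqrt(50))) = 1/(6048 + (-36 + 5*sqrt(2))) = 1/(6012 + 5*sqrt(2))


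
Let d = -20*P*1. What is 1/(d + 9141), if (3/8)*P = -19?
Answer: 3/30463 ≈ 9.8480e-5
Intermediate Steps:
P = -152/3 (P = (8/3)*(-19) = -152/3 ≈ -50.667)
d = 3040/3 (d = -20*(-152/3)*1 = (3040/3)*1 = 3040/3 ≈ 1013.3)
1/(d + 9141) = 1/(3040/3 + 9141) = 1/(30463/3) = 3/30463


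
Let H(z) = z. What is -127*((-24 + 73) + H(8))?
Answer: -7239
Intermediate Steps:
-127*((-24 + 73) + H(8)) = -127*((-24 + 73) + 8) = -127*(49 + 8) = -127*57 = -7239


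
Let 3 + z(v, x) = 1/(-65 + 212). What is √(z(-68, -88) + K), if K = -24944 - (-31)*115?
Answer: I*√9429459/21 ≈ 146.23*I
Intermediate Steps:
K = -21379 (K = -24944 - 1*(-3565) = -24944 + 3565 = -21379)
z(v, x) = -440/147 (z(v, x) = -3 + 1/(-65 + 212) = -3 + 1/147 = -440/147)
√(z(-68, -88) + K) = √(-440/147 - 21379) = √(-3143153/147) = I*√9429459/21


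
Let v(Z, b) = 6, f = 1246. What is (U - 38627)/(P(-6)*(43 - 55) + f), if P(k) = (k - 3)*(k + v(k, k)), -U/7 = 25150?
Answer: -214677/1246 ≈ -172.29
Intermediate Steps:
U = -176050 (U = -7*25150 = -176050)
P(k) = (-3 + k)*(6 + k) (P(k) = (k - 3)*(k + 6) = (-3 + k)*(6 + k))
(U - 38627)/(P(-6)*(43 - 55) + f) = (-176050 - 38627)/((-18 + (-6)² + 3*(-6))*(43 - 55) + 1246) = -214677/((-18 + 36 - 18)*(-12) + 1246) = -214677/(0*(-12) + 1246) = -214677/(0 + 1246) = -214677/1246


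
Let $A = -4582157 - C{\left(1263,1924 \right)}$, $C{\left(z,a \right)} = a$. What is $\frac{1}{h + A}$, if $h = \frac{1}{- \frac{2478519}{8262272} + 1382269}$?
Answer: $- \frac{11420679976649}{52353322088028862297} \approx -2.1815 \cdot 10^{-7}$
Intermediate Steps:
$A = -4584081$ ($A = -4582157 - 1924 = -4584081$)
$h = \frac{8262272}{11420679976649}$ ($h = \frac{1}{\left(-2478519\right) \frac{1}{8262272} + 1382269} = \frac{1}{- \frac{2478519}{8262272} + 1382269} = \frac{1}{\frac{11420679976649}{8262272}} = \frac{8262272}{11420679976649} \approx 7.2345 \cdot 10^{-7}$)
$\frac{1}{h + A} = \frac{1}{\frac{8262272}{11420679976649} - 4584081} = \frac{1}{- \frac{52353322088028862297}{11420679976649}} = - \frac{11420679976649}{52353322088028862297}$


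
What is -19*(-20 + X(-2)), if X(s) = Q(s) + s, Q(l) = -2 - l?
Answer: 418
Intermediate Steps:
X(s) = -2 (X(s) = (-2 - s) + s = -2)
-19*(-20 + X(-2)) = -19*(-20 - 2) = -19*(-22) = 418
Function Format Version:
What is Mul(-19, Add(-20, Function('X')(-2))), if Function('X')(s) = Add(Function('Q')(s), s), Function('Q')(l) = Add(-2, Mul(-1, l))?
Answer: 418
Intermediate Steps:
Function('X')(s) = -2 (Function('X')(s) = Add(Add(-2, Mul(-1, s)), s) = -2)
Mul(-19, Add(-20, Function('X')(-2))) = Mul(-19, Add(-20, -2)) = Mul(-19, -22) = 418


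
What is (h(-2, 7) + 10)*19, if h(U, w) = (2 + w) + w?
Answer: 494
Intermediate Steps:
h(U, w) = 2 + 2*w
(h(-2, 7) + 10)*19 = ((2 + 2*7) + 10)*19 = ((2 + 14) + 10)*19 = (16 + 10)*19 = 26*19 = 494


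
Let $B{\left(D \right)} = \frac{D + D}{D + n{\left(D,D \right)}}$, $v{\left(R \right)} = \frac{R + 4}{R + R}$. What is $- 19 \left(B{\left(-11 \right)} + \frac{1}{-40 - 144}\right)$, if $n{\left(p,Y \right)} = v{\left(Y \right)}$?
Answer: $- \frac{1687599}{43240} \approx -39.029$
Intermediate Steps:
$v{\left(R \right)} = \frac{4 + R}{2 R}$
$n{\left(p,Y \right)} = \frac{4 + Y}{2 Y}$
$B{\left(D \right)} = \frac{2 D}{D + \frac{4 + D}{2 D}}$ ($B{\left(D \right)} = \frac{D + D}{D + \frac{4 + D}{2 D}} = \frac{2 D}{D + \frac{4 + D}{2 D}}$)
$- 19 \left(B{\left(-11 \right)} + \frac{1}{-40 - 144}\right) = - 19 \left(\frac{4 \left(-11\right)^{2}}{4 - 11 + 2 \left(-11\right)^{2}} + \frac{1}{-40 - 144}\right) = - 19 \left(4 \cdot 121 \frac{1}{4 - 11 + 2 \cdot 121} + \frac{1}{-184}\right) = - 19 \left(4 \cdot 121 \frac{1}{4 - 11 + 242} - \frac{1}{184}\right) = - 19 \left(4 \cdot 121 \cdot \frac{1}{235} - \frac{1}{184}\right) = - 19 \left(\frac{484}{235} - \frac{1}{184}\right) = \left(-19\right) \frac{88821}{43240} = - \frac{1687599}{43240}$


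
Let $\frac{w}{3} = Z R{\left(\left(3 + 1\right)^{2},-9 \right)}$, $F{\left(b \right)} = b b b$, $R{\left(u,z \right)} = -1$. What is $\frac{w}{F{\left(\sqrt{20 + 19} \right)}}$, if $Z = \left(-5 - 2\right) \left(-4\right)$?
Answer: $- \frac{28 \sqrt{39}}{507} \approx -0.34489$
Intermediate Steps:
$F{\left(b \right)} = b^{3}$ ($F{\left(b \right)} = b^{2} b = b^{3}$)
$Z = 28$ ($Z = \left(-7\right) \left(-4\right) = 28$)
$w = -84$ ($w = 3 \cdot 28 \left(-1\right) = 3 \left(-28\right) = -84$)
$\frac{w}{F{\left(\sqrt{20 + 19} \right)}} = - \frac{84}{\left(\sqrt{20 + 19}\right)^{3}} = - \frac{84}{\left(\sqrt{39}\right)^{3}} = - \frac{84}{39 \sqrt{39}} = - 84 \frac{\sqrt{39}}{1521} = - \frac{28 \sqrt{39}}{507}$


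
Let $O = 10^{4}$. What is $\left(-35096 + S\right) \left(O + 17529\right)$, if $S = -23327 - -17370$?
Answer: $-1130148037$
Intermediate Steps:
$O = 10000$
$S = -5957$ ($S = -23327 + 17370 = -5957$)
$\left(-35096 + S\right) \left(O + 17529\right) = \left(-35096 - 5957\right) \left(10000 + 17529\right) = \left(-41053\right) 27529 = -1130148037$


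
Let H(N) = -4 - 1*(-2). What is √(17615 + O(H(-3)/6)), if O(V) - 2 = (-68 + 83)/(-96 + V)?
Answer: 2*√1272817/17 ≈ 132.73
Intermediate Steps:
H(N) = -2 (H(N) = -4 + 2 = -2)
O(V) = 2 + 15/(-96 + V) (O(V) = 2 + (-68 + 83)/(-96 + V) = 2 + 15/(-96 + V))
√(17615 + O(H(-3)/6)) = √(17615 + (-177 + 2*(-2/6))/(-96 - 2/6)) = √(17615 + (-177 + 2*((⅙)*(-2)))/(-96 + (⅙)*(-2))) = √(17615 + (-177 + 2*(-⅓))/(-96 - ⅓)) = √(17615 + (-177 - ⅔)/(-289/3)) = √(17615 - 3/289*(-533/3)) = √(17615 + 533/289) = √(5091268/289) = 2*√1272817/17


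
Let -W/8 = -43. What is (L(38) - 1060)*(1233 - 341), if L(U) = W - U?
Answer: -672568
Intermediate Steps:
W = 344 (W = -8*(-43) = 344)
L(U) = 344 - U
(L(38) - 1060)*(1233 - 341) = ((344 - 1*38) - 1060)*(1233 - 341) = ((344 - 38) - 1060)*892 = (306 - 1060)*892 = -754*892 = -672568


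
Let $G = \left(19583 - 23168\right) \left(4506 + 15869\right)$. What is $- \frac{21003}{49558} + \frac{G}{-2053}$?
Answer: $\frac{3619890017091}{101742574} \approx 35579.0$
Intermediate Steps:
$G = -73044375$ ($G = \left(-3585\right) 20375 = -73044375$)
$- \frac{21003}{49558} + \frac{G}{-2053} = - \frac{21003}{49558} - \frac{73044375}{-2053} = \left(-21003\right) \frac{1}{49558} - - \frac{73044375}{2053} = - \frac{21003}{49558} + \frac{73044375}{2053} = \frac{3619890017091}{101742574}$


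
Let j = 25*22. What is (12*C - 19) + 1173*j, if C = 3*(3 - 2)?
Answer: 645167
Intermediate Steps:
C = 3 (C = 3*1 = 3)
j = 550
(12*C - 19) + 1173*j = (12*3 - 19) + 1173*550 = (36 - 19) + 645150 = 17 + 645150 = 645167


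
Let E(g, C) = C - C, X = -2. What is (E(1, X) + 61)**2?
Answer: 3721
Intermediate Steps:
E(g, C) = 0
(E(1, X) + 61)**2 = (0 + 61)**2 = 61**2 = 3721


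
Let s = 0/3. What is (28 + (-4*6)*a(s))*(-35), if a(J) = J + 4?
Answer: 2380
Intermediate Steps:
s = 0 (s = 0*(1/3) = 0)
a(J) = 4 + J
(28 + (-4*6)*a(s))*(-35) = (28 + (-4*6)*(4 + 0))*(-35) = (28 - 24*4)*(-35) = (28 - 96)*(-35) = -68*(-35) = 2380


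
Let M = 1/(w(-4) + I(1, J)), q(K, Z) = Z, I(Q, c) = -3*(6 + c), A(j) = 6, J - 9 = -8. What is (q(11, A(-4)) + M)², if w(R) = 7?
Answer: 6889/196 ≈ 35.148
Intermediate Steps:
J = 1 (J = 9 - 8 = 1)
I(Q, c) = -18 - 3*c
M = -1/14 (M = 1/(7 + (-18 - 3*1)) = 1/(7 + (-18 - 3)) = 1/(7 - 21) = 1/(-14) = -1/14 ≈ -0.071429)
(q(11, A(-4)) + M)² = (6 - 1/14)² = (83/14)² = 6889/196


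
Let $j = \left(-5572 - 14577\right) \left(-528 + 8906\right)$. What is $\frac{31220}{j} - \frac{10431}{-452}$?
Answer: $\frac{880412747671}{38150680772} \approx 23.077$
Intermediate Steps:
$j = -168808322$ ($j = \left(-20149\right) 8378 = -168808322$)
$\frac{31220}{j} - \frac{10431}{-452} = \frac{31220}{-168808322} - \frac{10431}{-452} = 31220 \left(- \frac{1}{168808322}\right) - - \frac{10431}{452} = - \frac{15610}{84404161} + \frac{10431}{452} = \frac{880412747671}{38150680772}$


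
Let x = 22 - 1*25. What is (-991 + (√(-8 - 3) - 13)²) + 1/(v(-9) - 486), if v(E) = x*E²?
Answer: -607258/729 - 26*I*√11 ≈ -833.0 - 86.232*I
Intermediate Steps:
x = -3 (x = 22 - 25 = -3)
v(E) = -3*E²
(-991 + (√(-8 - 3) - 13)²) + 1/(v(-9) - 486) = (-991 + (√(-8 - 3) - 13)²) + 1/(-3*(-9)² - 486) = (-991 + (√(-11) - 13)²) + 1/(-3*81 - 486) = (-991 + (I*√11 - 13)²) + 1/(-243 - 486) = (-991 + (-13 + I*√11)²) + 1/(-729) = (-991 + (-13 + I*√11)²) - 1/729 = -722440/729 + (-13 + I*√11)²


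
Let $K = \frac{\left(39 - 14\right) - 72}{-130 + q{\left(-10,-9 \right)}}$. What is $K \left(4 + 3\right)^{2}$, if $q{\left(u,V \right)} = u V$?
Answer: $\frac{2303}{40} \approx 57.575$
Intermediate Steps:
$q{\left(u,V \right)} = V u$
$K = \frac{47}{40}$ ($K = \frac{\left(39 - 14\right) - 72}{-130 - -90} = \frac{\left(39 - 14\right) - 72}{-130 + 90} = \frac{25 - 72}{-40} = \left(-47\right) \left(- \frac{1}{40}\right) = \frac{47}{40} \approx 1.175$)
$K \left(4 + 3\right)^{2} = \frac{47 \left(4 + 3\right)^{2}}{40} = \frac{47 \cdot 7^{2}}{40} = \frac{47}{40} \cdot 49 = \frac{2303}{40}$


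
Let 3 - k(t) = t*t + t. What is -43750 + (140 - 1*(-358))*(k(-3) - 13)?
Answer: -51718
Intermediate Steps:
k(t) = 3 - t - t² (k(t) = 3 - (t*t + t) = 3 - (t² + t) = 3 - (t + t²) = 3 + (-t - t²) = 3 - t - t²)
-43750 + (140 - 1*(-358))*(k(-3) - 13) = -43750 + (140 - 1*(-358))*((3 - 1*(-3) - 1*(-3)²) - 13) = -43750 + (140 + 358)*((3 + 3 - 1*9) - 13) = -43750 + 498*((3 + 3 - 9) - 13) = -43750 + 498*(-3 - 13) = -43750 + 498*(-16) = -43750 - 7968 = -51718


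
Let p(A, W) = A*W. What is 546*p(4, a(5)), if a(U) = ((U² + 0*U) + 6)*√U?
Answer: 67704*√5 ≈ 1.5139e+5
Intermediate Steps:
a(U) = √U*(6 + U²) (a(U) = ((U² + 0) + 6)*√U = (U² + 6)*√U = (6 + U²)*√U = √U*(6 + U²))
546*p(4, a(5)) = 546*(4*(√5*(6 + 5²))) = 546*(4*(√5*(6 + 25))) = 546*(4*(√5*31)) = 546*(4*(31*√5)) = 546*(124*√5) = 67704*√5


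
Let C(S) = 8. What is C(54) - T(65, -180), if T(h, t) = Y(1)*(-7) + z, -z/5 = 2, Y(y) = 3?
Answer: 39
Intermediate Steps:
z = -10 (z = -5*2 = -10)
T(h, t) = -31 (T(h, t) = 3*(-7) - 10 = -21 - 10 = -31)
C(54) - T(65, -180) = 8 - 1*(-31) = 8 + 31 = 39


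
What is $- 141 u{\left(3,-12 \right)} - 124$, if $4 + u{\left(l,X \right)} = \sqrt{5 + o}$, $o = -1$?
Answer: $158$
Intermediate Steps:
$u{\left(l,X \right)} = -2$ ($u{\left(l,X \right)} = -4 + \sqrt{5 - 1} = -4 + \sqrt{4} = -4 + 2 = -2$)
$- 141 u{\left(3,-12 \right)} - 124 = \left(-141\right) \left(-2\right) - 124 = 282 - 124 = 158$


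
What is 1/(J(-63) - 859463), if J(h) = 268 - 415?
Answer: -1/859610 ≈ -1.1633e-6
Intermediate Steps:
J(h) = -147
1/(J(-63) - 859463) = 1/(-147 - 859463) = 1/(-859610) = -1/859610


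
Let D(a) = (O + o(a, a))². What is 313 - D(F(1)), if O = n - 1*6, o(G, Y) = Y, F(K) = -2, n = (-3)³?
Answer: -912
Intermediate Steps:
n = -27
O = -33 (O = -27 - 1*6 = -27 - 6 = -33)
D(a) = (-33 + a)²
313 - D(F(1)) = 313 - (-33 - 2)² = 313 - 1*(-35)² = 313 - 1*1225 = 313 - 1225 = -912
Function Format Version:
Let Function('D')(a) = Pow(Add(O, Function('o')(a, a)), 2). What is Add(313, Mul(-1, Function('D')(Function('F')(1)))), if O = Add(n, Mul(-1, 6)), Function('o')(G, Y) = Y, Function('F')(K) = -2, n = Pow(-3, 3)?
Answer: -912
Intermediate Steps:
n = -27
O = -33 (O = Add(-27, Mul(-1, 6)) = Add(-27, -6) = -33)
Function('D')(a) = Pow(Add(-33, a), 2)
Add(313, Mul(-1, Function('D')(Function('F')(1)))) = Add(313, Mul(-1, Pow(Add(-33, -2), 2))) = Add(313, Mul(-1, Pow(-35, 2))) = Add(313, Mul(-1, 1225)) = Add(313, -1225) = -912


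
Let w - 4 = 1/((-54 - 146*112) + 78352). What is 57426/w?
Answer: 1185770332/82595 ≈ 14356.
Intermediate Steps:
w = 247785/61946 (w = 4 + 1/((-54 - 146*112) + 78352) = 4 + 1/((-54 - 16352) + 78352) = 4 + 1/(-16406 + 78352) = 4 + 1/61946 = 247785/61946 ≈ 4.0000)
57426/w = 57426/(247785/61946) = 57426*(61946/247785) = 1185770332/82595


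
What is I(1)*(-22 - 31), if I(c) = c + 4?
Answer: -265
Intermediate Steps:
I(c) = 4 + c
I(1)*(-22 - 31) = (4 + 1)*(-22 - 31) = 5*(-53) = -265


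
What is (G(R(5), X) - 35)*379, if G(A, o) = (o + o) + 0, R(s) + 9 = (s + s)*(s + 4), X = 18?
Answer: 379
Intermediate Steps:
R(s) = -9 + 2*s*(4 + s) (R(s) = -9 + (s + s)*(s + 4) = -9 + (2*s)*(4 + s) = -9 + 2*s*(4 + s))
G(A, o) = 2*o (G(A, o) = 2*o + 0 = 2*o)
(G(R(5), X) - 35)*379 = (2*18 - 35)*379 = (36 - 35)*379 = 1*379 = 379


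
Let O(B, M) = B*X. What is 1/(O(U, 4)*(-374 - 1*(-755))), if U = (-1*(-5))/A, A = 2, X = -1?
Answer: -2/1905 ≈ -0.0010499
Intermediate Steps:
U = 5/2 (U = -1*(-5)/2 = 5*(½) = 5/2 ≈ 2.5000)
O(B, M) = -B (O(B, M) = B*(-1) = -B)
1/(O(U, 4)*(-374 - 1*(-755))) = 1/((-1*5/2)*(-374 - 1*(-755))) = 1/(-5*(-374 + 755)/2) = 1/(-5/2*381) = 1/(-1905/2) = -2/1905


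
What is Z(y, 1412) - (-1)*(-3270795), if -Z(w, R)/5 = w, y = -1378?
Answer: -3263905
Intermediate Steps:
Z(w, R) = -5*w
Z(y, 1412) - (-1)*(-3270795) = -5*(-1378) - (-1)*(-3270795) = 6890 - 1*3270795 = 6890 - 3270795 = -3263905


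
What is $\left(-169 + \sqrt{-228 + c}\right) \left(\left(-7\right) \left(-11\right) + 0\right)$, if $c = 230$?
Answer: $-13013 + 77 \sqrt{2} \approx -12904.0$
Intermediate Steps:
$\left(-169 + \sqrt{-228 + c}\right) \left(\left(-7\right) \left(-11\right) + 0\right) = \left(-169 + \sqrt{-228 + 230}\right) \left(\left(-7\right) \left(-11\right) + 0\right) = \left(-169 + \sqrt{2}\right) \left(77 + 0\right) = \left(-169 + \sqrt{2}\right) 77 = -13013 + 77 \sqrt{2}$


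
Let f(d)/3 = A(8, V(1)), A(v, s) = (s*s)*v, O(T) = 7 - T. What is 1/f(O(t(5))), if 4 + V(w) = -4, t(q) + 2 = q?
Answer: 1/1536 ≈ 0.00065104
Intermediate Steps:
t(q) = -2 + q
V(w) = -8 (V(w) = -4 - 4 = -8)
A(v, s) = v*s² (A(v, s) = s²*v = v*s²)
f(d) = 1536 (f(d) = 3*(8*(-8)²) = 3*(8*64) = 3*512 = 1536)
1/f(O(t(5))) = 1/1536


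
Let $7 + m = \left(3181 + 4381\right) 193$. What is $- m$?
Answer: $-1459459$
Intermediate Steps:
$m = 1459459$ ($m = -7 + \left(3181 + 4381\right) 193 = -7 + 7562 \cdot 193 = -7 + 1459466 = 1459459$)
$- m = \left(-1\right) 1459459 = -1459459$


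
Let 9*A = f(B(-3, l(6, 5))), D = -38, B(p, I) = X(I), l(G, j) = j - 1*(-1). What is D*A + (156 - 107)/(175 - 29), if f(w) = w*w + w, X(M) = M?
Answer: -77525/438 ≈ -177.00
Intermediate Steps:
l(G, j) = 1 + j (l(G, j) = j + 1 = 1 + j)
B(p, I) = I
f(w) = w + w² (f(w) = w² + w = w + w²)
A = 14/3 (A = ((1 + 5)*(1 + (1 + 5)))/9 = (6*(1 + 6))/9 = (6*7)/9 = (⅑)*42 = 14/3 ≈ 4.6667)
D*A + (156 - 107)/(175 - 29) = -38*14/3 + (156 - 107)/(175 - 29) = -532/3 + 49/146 = -77525/438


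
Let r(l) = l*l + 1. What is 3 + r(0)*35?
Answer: 38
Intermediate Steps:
r(l) = 1 + l² (r(l) = l² + 1 = 1 + l²)
3 + r(0)*35 = 3 + (1 + 0²)*35 = 3 + (1 + 0)*35 = 3 + 1*35 = 3 + 35 = 38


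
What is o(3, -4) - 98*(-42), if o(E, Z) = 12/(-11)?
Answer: 45264/11 ≈ 4114.9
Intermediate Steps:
o(E, Z) = -12/11 (o(E, Z) = 12*(-1/11) = -12/11)
o(3, -4) - 98*(-42) = -12/11 - 98*(-42) = -12/11 + 4116 = 45264/11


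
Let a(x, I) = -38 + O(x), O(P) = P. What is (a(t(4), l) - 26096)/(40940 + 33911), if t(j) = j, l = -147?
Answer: -26130/74851 ≈ -0.34909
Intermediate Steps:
a(x, I) = -38 + x
(a(t(4), l) - 26096)/(40940 + 33911) = ((-38 + 4) - 26096)/(40940 + 33911) = (-34 - 26096)/74851 = -26130*1/74851 = -26130/74851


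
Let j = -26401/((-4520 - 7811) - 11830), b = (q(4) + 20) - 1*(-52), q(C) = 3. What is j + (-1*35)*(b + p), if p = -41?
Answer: -28725189/24161 ≈ -1188.9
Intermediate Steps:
b = 75 (b = (3 + 20) - 1*(-52) = 23 + 52 = 75)
j = 26401/24161 (j = -26401/(-12331 - 11830) = -26401/(-24161) = -26401*(-1/24161) = 26401/24161 ≈ 1.0927)
j + (-1*35)*(b + p) = 26401/24161 + (-1*35)*(75 - 41) = 26401/24161 - 35*34 = 26401/24161 - 1190 = -28725189/24161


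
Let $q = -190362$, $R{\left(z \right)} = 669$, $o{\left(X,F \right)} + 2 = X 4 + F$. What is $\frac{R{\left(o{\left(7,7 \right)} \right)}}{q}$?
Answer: $- \frac{223}{63454} \approx -0.0035144$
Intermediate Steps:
$o{\left(X,F \right)} = -2 + F + 4 X$ ($o{\left(X,F \right)} = -2 + \left(X 4 + F\right) = -2 + \left(4 X + F\right) = -2 + \left(F + 4 X\right) = -2 + F + 4 X$)
$\frac{R{\left(o{\left(7,7 \right)} \right)}}{q} = \frac{669}{-190362} = 669 \left(- \frac{1}{190362}\right) = - \frac{223}{63454}$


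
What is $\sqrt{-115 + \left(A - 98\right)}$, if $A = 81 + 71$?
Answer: $i \sqrt{61} \approx 7.8102 i$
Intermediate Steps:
$A = 152$
$\sqrt{-115 + \left(A - 98\right)} = \sqrt{-115 + \left(152 - 98\right)} = \sqrt{-115 + 54} = \sqrt{-61} = i \sqrt{61}$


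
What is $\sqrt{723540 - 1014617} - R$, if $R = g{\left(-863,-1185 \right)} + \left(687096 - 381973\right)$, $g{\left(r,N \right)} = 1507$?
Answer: $-306630 + i \sqrt{291077} \approx -3.0663 \cdot 10^{5} + 539.52 i$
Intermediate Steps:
$R = 306630$ ($R = 1507 + \left(687096 - 381973\right) = 1507 + 305123 = 306630$)
$\sqrt{723540 - 1014617} - R = \sqrt{723540 - 1014617} - 306630 = \sqrt{-291077} - 306630 = i \sqrt{291077} - 306630 = -306630 + i \sqrt{291077}$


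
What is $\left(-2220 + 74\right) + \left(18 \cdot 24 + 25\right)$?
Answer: $-1689$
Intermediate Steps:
$\left(-2220 + 74\right) + \left(18 \cdot 24 + 25\right) = -2146 + \left(432 + 25\right) = -2146 + 457 = -1689$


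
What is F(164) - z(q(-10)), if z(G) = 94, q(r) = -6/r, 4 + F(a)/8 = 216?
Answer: 1602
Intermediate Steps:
F(a) = 1696 (F(a) = -32 + 8*216 = -32 + 1728 = 1696)
F(164) - z(q(-10)) = 1696 - 1*94 = 1696 - 94 = 1602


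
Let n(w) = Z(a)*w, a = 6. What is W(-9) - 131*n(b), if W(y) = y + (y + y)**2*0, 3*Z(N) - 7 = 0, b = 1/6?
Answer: -1079/18 ≈ -59.944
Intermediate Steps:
b = 1/6 ≈ 0.16667
Z(N) = 7/3 (Z(N) = 7/3 + (1/3)*0 = 7/3 + 0 = 7/3)
W(y) = y (W(y) = y + (2*y)**2*0 = y + (4*y**2)*0 = y + 0 = y)
n(w) = 7*w/3
W(-9) - 131*n(b) = -9 - 917/(3*6) = -9 - 131*7/18 = -9 - 917/18 = -1079/18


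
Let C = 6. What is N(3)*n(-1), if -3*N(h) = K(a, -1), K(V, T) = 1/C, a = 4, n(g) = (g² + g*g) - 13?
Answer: 11/18 ≈ 0.61111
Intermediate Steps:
n(g) = -13 + 2*g² (n(g) = (g² + g²) - 13 = 2*g² - 13 = -13 + 2*g²)
K(V, T) = ⅙ (K(V, T) = 1/6 = ⅙)
N(h) = -1/18 (N(h) = -⅓*⅙ = -1/18)
N(3)*n(-1) = -(-13 + 2*(-1)²)/18 = -(-13 + 2*1)/18 = -(-13 + 2)/18 = -1/18*(-11) = 11/18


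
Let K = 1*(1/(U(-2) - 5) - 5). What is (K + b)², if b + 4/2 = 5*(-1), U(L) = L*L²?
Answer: 24649/169 ≈ 145.85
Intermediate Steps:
U(L) = L³
b = -7 (b = -2 + 5*(-1) = -2 - 5 = -7)
K = -66/13 (K = 1*(1/((-2)³ - 5) - 5) = 1*(1/(-8 - 5) - 5) = 1*(1/(-13) - 5) = 1*(-1/13 - 5) = 1*(-66/13) = -66/13 ≈ -5.0769)
(K + b)² = (-66/13 - 7)² = (-157/13)² = 24649/169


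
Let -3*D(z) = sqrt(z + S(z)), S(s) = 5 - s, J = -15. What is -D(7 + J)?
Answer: sqrt(5)/3 ≈ 0.74536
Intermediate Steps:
D(z) = -sqrt(5)/3 (D(z) = -sqrt(z + (5 - z))/3 = -sqrt(5)/3)
-D(7 + J) = -(-1)*sqrt(5)/3 = sqrt(5)/3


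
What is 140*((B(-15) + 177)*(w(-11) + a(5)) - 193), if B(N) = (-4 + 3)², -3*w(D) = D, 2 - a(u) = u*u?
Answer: -1526420/3 ≈ -5.0881e+5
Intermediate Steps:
a(u) = 2 - u² (a(u) = 2 - u*u = 2 - u²)
w(D) = -D/3
B(N) = 1 (B(N) = (-1)² = 1)
140*((B(-15) + 177)*(w(-11) + a(5)) - 193) = 140*((1 + 177)*(-⅓*(-11) + (2 - 1*5²)) - 193) = 140*(178*(11/3 + (2 - 1*25)) - 193) = 140*(178*(11/3 + (2 - 25)) - 193) = 140*(178*(11/3 - 23) - 193) = 140*(178*(-58/3) - 193) = 140*(-10324/3 - 193) = 140*(-10903/3) = -1526420/3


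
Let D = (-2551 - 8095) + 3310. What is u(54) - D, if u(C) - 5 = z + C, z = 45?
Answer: 7440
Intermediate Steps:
u(C) = 50 + C (u(C) = 5 + (45 + C) = 50 + C)
D = -7336 (D = -10646 + 3310 = -7336)
u(54) - D = (50 + 54) - 1*(-7336) = 104 + 7336 = 7440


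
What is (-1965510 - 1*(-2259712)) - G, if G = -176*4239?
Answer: 1040266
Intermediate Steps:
G = -746064
(-1965510 - 1*(-2259712)) - G = (-1965510 - 1*(-2259712)) - 1*(-746064) = (-1965510 + 2259712) + 746064 = 294202 + 746064 = 1040266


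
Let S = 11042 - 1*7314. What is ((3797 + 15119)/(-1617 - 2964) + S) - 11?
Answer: 17008661/4581 ≈ 3712.9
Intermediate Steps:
S = 3728 (S = 11042 - 7314 = 3728)
((3797 + 15119)/(-1617 - 2964) + S) - 11 = ((3797 + 15119)/(-1617 - 2964) + 3728) - 11 = (18916/(-4581) + 3728) - 11 = (18916*(-1/4581) + 3728) - 11 = (-18916/4581 + 3728) - 11 = 17059052/4581 - 11 = 17008661/4581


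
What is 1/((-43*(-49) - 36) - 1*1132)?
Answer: 1/939 ≈ 0.0010650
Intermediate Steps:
1/((-43*(-49) - 36) - 1*1132) = 1/((2107 - 36) - 1132) = 1/(2071 - 1132) = 1/939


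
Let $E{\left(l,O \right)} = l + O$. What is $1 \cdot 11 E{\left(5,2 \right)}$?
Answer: $77$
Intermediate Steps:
$E{\left(l,O \right)} = O + l$
$1 \cdot 11 E{\left(5,2 \right)} = 1 \cdot 11 \left(2 + 5\right) = 11 \cdot 7 = 77$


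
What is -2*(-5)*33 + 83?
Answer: 413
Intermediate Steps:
-2*(-5)*33 + 83 = 10*33 + 83 = 330 + 83 = 413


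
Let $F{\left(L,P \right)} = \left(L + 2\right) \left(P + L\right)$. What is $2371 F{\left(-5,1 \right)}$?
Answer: $28452$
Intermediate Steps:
$F{\left(L,P \right)} = \left(2 + L\right) \left(L + P\right)$
$2371 F{\left(-5,1 \right)} = 2371 \left(\left(-5\right)^{2} + 2 \left(-5\right) + 2 \cdot 1 - 5\right) = 2371 \left(25 - 10 + 2 - 5\right) = 2371 \cdot 12 = 28452$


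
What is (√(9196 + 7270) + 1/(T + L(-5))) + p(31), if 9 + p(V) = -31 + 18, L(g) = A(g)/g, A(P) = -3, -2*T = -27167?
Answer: -2988492/135841 + √16466 ≈ 106.32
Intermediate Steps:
T = 27167/2 (T = -½*(-27167) = 27167/2 ≈ 13584.)
L(g) = -3/g
p(V) = -22 (p(V) = -9 + (-31 + 18) = -9 - 13 = -22)
(√(9196 + 7270) + 1/(T + L(-5))) + p(31) = (√(9196 + 7270) + 1/(27167/2 - 3/(-5))) - 22 = (√16466 + 1/(27167/2 - 3*(-⅕))) - 22 = (√16466 + 1/(27167/2 + ⅗)) - 22 = (√16466 + 1/(135841/10)) - 22 = (√16466 + 10/135841) - 22 = (10/135841 + √16466) - 22 = -2988492/135841 + √16466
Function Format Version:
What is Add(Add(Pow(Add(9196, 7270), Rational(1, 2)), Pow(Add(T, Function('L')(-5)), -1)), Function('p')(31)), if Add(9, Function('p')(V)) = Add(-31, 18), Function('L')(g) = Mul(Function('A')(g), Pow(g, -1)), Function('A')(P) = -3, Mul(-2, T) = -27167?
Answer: Add(Rational(-2988492, 135841), Pow(16466, Rational(1, 2))) ≈ 106.32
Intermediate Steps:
T = Rational(27167, 2) (T = Mul(Rational(-1, 2), -27167) = Rational(27167, 2) ≈ 13584.)
Function('L')(g) = Mul(-3, Pow(g, -1))
Function('p')(V) = -22 (Function('p')(V) = Add(-9, Add(-31, 18)) = Add(-9, -13) = -22)
Add(Add(Pow(Add(9196, 7270), Rational(1, 2)), Pow(Add(T, Function('L')(-5)), -1)), Function('p')(31)) = Add(Add(Pow(Add(9196, 7270), Rational(1, 2)), Pow(Add(Rational(27167, 2), Mul(-3, Pow(-5, -1))), -1)), -22) = Add(Add(Pow(16466, Rational(1, 2)), Pow(Add(Rational(27167, 2), Mul(-3, Rational(-1, 5))), -1)), -22) = Add(Add(Pow(16466, Rational(1, 2)), Pow(Add(Rational(27167, 2), Rational(3, 5)), -1)), -22) = Add(Add(Pow(16466, Rational(1, 2)), Pow(Rational(135841, 10), -1)), -22) = Add(Add(Pow(16466, Rational(1, 2)), Rational(10, 135841)), -22) = Add(Add(Rational(10, 135841), Pow(16466, Rational(1, 2))), -22) = Add(Rational(-2988492, 135841), Pow(16466, Rational(1, 2)))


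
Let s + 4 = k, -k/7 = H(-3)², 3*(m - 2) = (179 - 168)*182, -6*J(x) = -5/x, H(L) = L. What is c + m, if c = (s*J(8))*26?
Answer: 3903/8 ≈ 487.88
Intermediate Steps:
J(x) = 5/(6*x) (J(x) = -(-5)/(6*x) = 5/(6*x))
m = 2008/3 (m = 2 + ((179 - 168)*182)/3 = 2 + (11*182)/3 = 2 + (⅓)*2002 = 2 + 2002/3 = 2008/3 ≈ 669.33)
k = -63 (k = -7*(-3)² = -7*9 = -63)
s = -67 (s = -4 - 63 = -67)
c = -4355/24 (c = -335/(6*8)*26 = -67*5/48*26 = -335/48*26 = -4355/24 ≈ -181.46)
c + m = -4355/24 + 2008/3 = 3903/8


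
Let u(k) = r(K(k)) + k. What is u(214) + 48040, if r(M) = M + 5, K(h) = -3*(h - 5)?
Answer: 47632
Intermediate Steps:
K(h) = 15 - 3*h (K(h) = -3*(-5 + h) = 15 - 3*h)
r(M) = 5 + M
u(k) = 20 - 2*k (u(k) = (5 + (15 - 3*k)) + k = (20 - 3*k) + k = 20 - 2*k)
u(214) + 48040 = (20 - 2*214) + 48040 = (20 - 428) + 48040 = -408 + 48040 = 47632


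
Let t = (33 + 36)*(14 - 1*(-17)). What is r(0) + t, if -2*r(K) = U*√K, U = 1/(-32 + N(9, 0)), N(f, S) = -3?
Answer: 2139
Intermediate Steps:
t = 2139 (t = 69*(14 + 17) = 69*31 = 2139)
U = -1/35 (U = 1/(-32 - 3) = 1/(-35) = -1/35 ≈ -0.028571)
r(K) = √K/70 (r(K) = -(-1)*√K/70 = √K/70)
r(0) + t = √0/70 + 2139 = (1/70)*0 + 2139 = 0 + 2139 = 2139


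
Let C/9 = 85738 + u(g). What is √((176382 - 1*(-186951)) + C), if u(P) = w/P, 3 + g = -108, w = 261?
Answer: 22*√3210231/37 ≈ 1065.3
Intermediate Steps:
g = -111 (g = -3 - 108 = -111)
u(P) = 261/P
C = 28549971/37 (C = 9*(85738 + 261/(-111)) = 9*(85738 + 261*(-1/111)) = 9*(85738 - 87/37) = 9*(3172219/37) = 28549971/37 ≈ 7.7162e+5)
√((176382 - 1*(-186951)) + C) = √((176382 - 1*(-186951)) + 28549971/37) = √((176382 + 186951) + 28549971/37) = √(363333 + 28549971/37) = √(41993292/37) = 22*√3210231/37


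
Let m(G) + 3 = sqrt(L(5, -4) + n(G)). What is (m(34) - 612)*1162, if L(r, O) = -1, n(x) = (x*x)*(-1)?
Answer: -714630 + 1162*I*sqrt(1157) ≈ -7.1463e+5 + 39525.0*I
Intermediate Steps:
n(x) = -x**2 (n(x) = x**2*(-1) = -x**2)
m(G) = -3 + sqrt(-1 - G**2)
(m(34) - 612)*1162 = ((-3 + sqrt(-1 - 1*34**2)) - 612)*1162 = ((-3 + sqrt(-1 - 1*1156)) - 612)*1162 = ((-3 + sqrt(-1 - 1156)) - 612)*1162 = ((-3 + sqrt(-1157)) - 612)*1162 = ((-3 + I*sqrt(1157)) - 612)*1162 = (-615 + I*sqrt(1157))*1162 = -714630 + 1162*I*sqrt(1157)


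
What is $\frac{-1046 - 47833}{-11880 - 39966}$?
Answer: $\frac{16293}{17282} \approx 0.94277$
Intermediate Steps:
$\frac{-1046 - 47833}{-11880 - 39966} = - \frac{48879}{-51846} = \left(-48879\right) \left(- \frac{1}{51846}\right) = \frac{16293}{17282}$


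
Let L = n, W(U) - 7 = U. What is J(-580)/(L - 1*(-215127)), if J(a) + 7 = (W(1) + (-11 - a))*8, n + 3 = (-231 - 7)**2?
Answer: 4609/271768 ≈ 0.016959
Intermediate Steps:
n = 56641 (n = -3 + (-231 - 7)**2 = -3 + (-238)**2 = -3 + 56644 = 56641)
W(U) = 7 + U
L = 56641
J(a) = -31 - 8*a (J(a) = -7 + ((7 + 1) + (-11 - a))*8 = -7 + (8 + (-11 - a))*8 = -7 + (-3 - a)*8 = -7 + (-24 - 8*a) = -31 - 8*a)
J(-580)/(L - 1*(-215127)) = (-31 - 8*(-580))/(56641 - 1*(-215127)) = (-31 + 4640)/(56641 + 215127) = 4609/271768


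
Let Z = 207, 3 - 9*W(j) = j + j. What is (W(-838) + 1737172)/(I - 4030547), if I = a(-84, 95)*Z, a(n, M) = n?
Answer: -15636227/36431415 ≈ -0.42920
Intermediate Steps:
W(j) = ⅓ - 2*j/9 (W(j) = ⅓ - (j + j)/9 = ⅓ - 2*j/9)
I = -17388 (I = -84*207 = -17388)
(W(-838) + 1737172)/(I - 4030547) = ((⅓ - 2/9*(-838)) + 1737172)/(-17388 - 4030547) = ((⅓ + 1676/9) + 1737172)/(-4047935) = (1679/9 + 1737172)*(-1/4047935) = (15636227/9)*(-1/4047935) = -15636227/36431415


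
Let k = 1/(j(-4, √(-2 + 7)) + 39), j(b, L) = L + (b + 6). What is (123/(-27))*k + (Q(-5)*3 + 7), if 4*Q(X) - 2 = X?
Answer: 17492/3771 + 41*√5/15084 ≈ 4.6446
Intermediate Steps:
j(b, L) = 6 + L + b (j(b, L) = L + (6 + b) = 6 + L + b)
Q(X) = ½ + X/4
k = 1/(41 + √5) (k = 1/((6 + √(-2 + 7) - 4) + 39) = 1/((6 + √5 - 4) + 39) = 1/((2 + √5) + 39) = 1/(41 + √5) ≈ 0.023129)
(123/(-27))*k + (Q(-5)*3 + 7) = (123/(-27))*(41/1676 - √5/1676) + ((½ + (¼)*(-5))*3 + 7) = (123*(-1/27))*(41/1676 - √5/1676) + ((½ - 5/4)*3 + 7) = -41*(41/1676 - √5/1676)/9 + (-¾*3 + 7) = (-1681/15084 + 41*√5/15084) + (-9/4 + 7) = (-1681/15084 + 41*√5/15084) + 19/4 = 17492/3771 + 41*√5/15084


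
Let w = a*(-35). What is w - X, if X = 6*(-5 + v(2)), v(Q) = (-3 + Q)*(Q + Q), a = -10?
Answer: 404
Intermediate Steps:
v(Q) = 2*Q*(-3 + Q) (v(Q) = (-3 + Q)*(2*Q) = 2*Q*(-3 + Q))
X = -54 (X = 6*(-5 + 2*2*(-3 + 2)) = 6*(-5 + 2*2*(-1)) = 6*(-5 - 4) = 6*(-9) = -54)
w = 350 (w = -10*(-35) = 350)
w - X = 350 - 1*(-54) = 350 + 54 = 404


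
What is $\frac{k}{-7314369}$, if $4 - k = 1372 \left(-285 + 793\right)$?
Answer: $\frac{232324}{2438123} \approx 0.095288$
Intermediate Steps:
$k = -696972$ ($k = 4 - 1372 \left(-285 + 793\right) = 4 - 1372 \cdot 508 = 4 - 696976 = -696972$)
$\frac{k}{-7314369} = - \frac{696972}{-7314369} = \left(-696972\right) \left(- \frac{1}{7314369}\right) = \frac{232324}{2438123}$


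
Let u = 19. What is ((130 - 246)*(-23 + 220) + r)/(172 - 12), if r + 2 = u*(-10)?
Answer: -5761/40 ≈ -144.02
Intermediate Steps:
r = -192 (r = -2 + 19*(-10) = -2 - 190 = -192)
((130 - 246)*(-23 + 220) + r)/(172 - 12) = ((130 - 246)*(-23 + 220) - 192)/(172 - 12) = (-116*197 - 192)/160 = (-22852 - 192)*(1/160) = -23044*1/160 = -5761/40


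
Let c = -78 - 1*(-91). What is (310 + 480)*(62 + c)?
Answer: 59250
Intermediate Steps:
c = 13 (c = -78 + 91 = 13)
(310 + 480)*(62 + c) = (310 + 480)*(62 + 13) = 790*75 = 59250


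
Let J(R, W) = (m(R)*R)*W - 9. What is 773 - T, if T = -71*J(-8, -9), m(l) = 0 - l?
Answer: 41030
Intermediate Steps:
m(l) = -l
J(R, W) = -9 - W*R² (J(R, W) = ((-R)*R)*W - 9 = (-R²)*W - 9 = -W*R² - 9 = -9 - W*R²)
T = -40257 (T = -71*(-9 - 1*(-9)*(-8)²) = -71*(-9 - 1*(-9)*64) = -71*(-9 + 576) = -71*567 = -40257)
773 - T = 773 - 1*(-40257) = 773 + 40257 = 41030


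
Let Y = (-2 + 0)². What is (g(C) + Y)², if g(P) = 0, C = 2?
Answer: 16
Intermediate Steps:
Y = 4 (Y = (-2)² = 4)
(g(C) + Y)² = (0 + 4)² = 4² = 16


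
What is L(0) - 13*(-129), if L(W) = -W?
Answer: 1677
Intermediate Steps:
L(0) - 13*(-129) = -1*0 - 13*(-129) = 0 + 1677 = 1677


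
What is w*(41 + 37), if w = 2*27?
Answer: 4212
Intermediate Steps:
w = 54
w*(41 + 37) = 54*(41 + 37) = 54*78 = 4212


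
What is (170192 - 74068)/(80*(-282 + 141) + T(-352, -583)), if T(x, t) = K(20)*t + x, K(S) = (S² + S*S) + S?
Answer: -3433/17489 ≈ -0.19629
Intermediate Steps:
K(S) = S + 2*S² (K(S) = (S² + S²) + S = 2*S² + S = S + 2*S²)
T(x, t) = x + 820*t (T(x, t) = (20*(1 + 2*20))*t + x = (20*(1 + 40))*t + x = (20*41)*t + x = 820*t + x = x + 820*t)
(170192 - 74068)/(80*(-282 + 141) + T(-352, -583)) = (170192 - 74068)/(80*(-282 + 141) + (-352 + 820*(-583))) = 96124/(80*(-141) + (-352 - 478060)) = 96124/(-11280 - 478412) = 96124/(-489692) = 96124*(-1/489692) = -3433/17489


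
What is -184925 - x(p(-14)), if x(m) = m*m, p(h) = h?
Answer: -185121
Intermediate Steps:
x(m) = m²
-184925 - x(p(-14)) = -184925 - 1*(-14)² = -184925 - 1*196 = -184925 - 196 = -185121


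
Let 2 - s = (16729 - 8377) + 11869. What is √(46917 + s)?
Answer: √26698 ≈ 163.40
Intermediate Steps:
s = -20219 (s = 2 - ((16729 - 8377) + 11869) = 2 - (8352 + 11869) = 2 - 1*20221 = 2 - 20221 = -20219)
√(46917 + s) = √(46917 - 20219) = √26698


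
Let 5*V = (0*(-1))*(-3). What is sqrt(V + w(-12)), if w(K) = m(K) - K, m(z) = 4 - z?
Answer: 2*sqrt(7) ≈ 5.2915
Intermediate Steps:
V = 0 (V = ((0*(-1))*(-3))/5 = (0*(-3))/5 = (1/5)*0 = 0)
w(K) = 4 - 2*K (w(K) = (4 - K) - K = 4 - 2*K)
sqrt(V + w(-12)) = sqrt(0 + (4 - 2*(-12))) = sqrt(0 + (4 + 24)) = sqrt(0 + 28) = sqrt(28) = 2*sqrt(7)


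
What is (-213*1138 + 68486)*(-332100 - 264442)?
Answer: 103743426136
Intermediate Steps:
(-213*1138 + 68486)*(-332100 - 264442) = (-242394 + 68486)*(-596542) = -173908*(-596542) = 103743426136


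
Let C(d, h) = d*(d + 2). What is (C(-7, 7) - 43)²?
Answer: 64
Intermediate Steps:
C(d, h) = d*(2 + d)
(C(-7, 7) - 43)² = (-7*(2 - 7) - 43)² = (-7*(-5) - 43)² = (35 - 43)² = (-8)² = 64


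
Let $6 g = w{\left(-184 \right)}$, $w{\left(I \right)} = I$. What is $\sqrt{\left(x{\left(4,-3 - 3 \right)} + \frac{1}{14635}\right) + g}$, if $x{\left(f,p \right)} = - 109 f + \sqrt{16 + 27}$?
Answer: $\frac{\sqrt{-899569413285 + 1927649025 \sqrt{43}}}{43905} \approx 21.45 i$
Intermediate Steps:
$x{\left(f,p \right)} = \sqrt{43} - 109 f$ ($x{\left(f,p \right)} = - 109 f + \sqrt{43} = \sqrt{43} - 109 f$)
$g = - \frac{92}{3}$ ($g = \frac{1}{6} \left(-184\right) = - \frac{92}{3} \approx -30.667$)
$\sqrt{\left(x{\left(4,-3 - 3 \right)} + \frac{1}{14635}\right) + g} = \sqrt{\left(\left(\sqrt{43} - 436\right) + \frac{1}{14635}\right) - \frac{92}{3}} = \sqrt{\left(\left(-436 + \sqrt{43}\right) + \frac{1}{14635}\right) - \frac{92}{3}} = \sqrt{\left(- \frac{6380859}{14635} + \sqrt{43}\right) - \frac{92}{3}} = \sqrt{- \frac{20488997}{43905} + \sqrt{43}}$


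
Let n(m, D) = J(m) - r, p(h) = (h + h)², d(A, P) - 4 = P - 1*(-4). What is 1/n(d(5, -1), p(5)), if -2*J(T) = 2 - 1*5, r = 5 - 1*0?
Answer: -2/7 ≈ -0.28571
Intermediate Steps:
d(A, P) = 8 + P (d(A, P) = 4 + (P - 1*(-4)) = 4 + (P + 4) = 4 + (4 + P) = 8 + P)
r = 5 (r = 5 + 0 = 5)
J(T) = 3/2 (J(T) = -(2 - 1*5)/2 = -(2 - 5)/2 = -½*(-3) = 3/2)
p(h) = 4*h² (p(h) = (2*h)² = 4*h²)
n(m, D) = -7/2 (n(m, D) = 3/2 - 1*5 = 3/2 - 5 = -7/2)
1/n(d(5, -1), p(5)) = 1/(-7/2) = -2/7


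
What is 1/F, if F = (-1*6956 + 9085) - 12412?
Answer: -1/10283 ≈ -9.7248e-5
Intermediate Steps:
F = -10283 (F = (-6956 + 9085) - 12412 = 2129 - 12412 = -10283)
1/F = 1/(-10283) = -1/10283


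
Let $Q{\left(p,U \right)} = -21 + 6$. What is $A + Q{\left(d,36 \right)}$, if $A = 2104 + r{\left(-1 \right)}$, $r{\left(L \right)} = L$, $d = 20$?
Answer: $2088$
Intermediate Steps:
$Q{\left(p,U \right)} = -15$
$A = 2103$ ($A = 2104 - 1 = 2103$)
$A + Q{\left(d,36 \right)} = 2103 - 15 = 2088$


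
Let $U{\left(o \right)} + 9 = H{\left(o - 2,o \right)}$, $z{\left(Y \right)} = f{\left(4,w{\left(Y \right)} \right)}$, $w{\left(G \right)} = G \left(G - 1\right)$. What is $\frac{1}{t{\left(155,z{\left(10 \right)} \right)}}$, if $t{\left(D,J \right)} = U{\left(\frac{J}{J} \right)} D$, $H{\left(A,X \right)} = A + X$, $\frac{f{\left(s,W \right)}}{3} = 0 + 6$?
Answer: $- \frac{1}{1395} \approx -0.00071685$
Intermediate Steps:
$w{\left(G \right)} = G \left(-1 + G\right)$
$f{\left(s,W \right)} = 18$ ($f{\left(s,W \right)} = 3 \left(0 + 6\right) = 3 \cdot 6 = 18$)
$z{\left(Y \right)} = 18$
$U{\left(o \right)} = -11 + 2 o$ ($U{\left(o \right)} = -9 + \left(\left(o - 2\right) + o\right) = -9 + \left(\left(-2 + o\right) + o\right) = -9 + \left(-2 + 2 o\right) = -11 + 2 o$)
$t{\left(D,J \right)} = - 9 D$ ($t{\left(D,J \right)} = \left(-11 + 2 \frac{J}{J}\right) D = \left(-11 + 2 \cdot 1\right) D = \left(-11 + 2\right) D = - 9 D$)
$\frac{1}{t{\left(155,z{\left(10 \right)} \right)}} = \frac{1}{\left(-9\right) 155} = \frac{1}{-1395} = - \frac{1}{1395}$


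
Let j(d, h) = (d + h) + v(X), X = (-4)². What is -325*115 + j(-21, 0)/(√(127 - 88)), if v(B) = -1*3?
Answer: -37375 - 8*√39/13 ≈ -37379.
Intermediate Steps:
X = 16
v(B) = -3
j(d, h) = -3 + d + h (j(d, h) = (d + h) - 3 = -3 + d + h)
-325*115 + j(-21, 0)/(√(127 - 88)) = -325*115 + (-3 - 21 + 0)/(√(127 - 88)) = -37375 - 24*√39/39 = -37375 - 8*√39/13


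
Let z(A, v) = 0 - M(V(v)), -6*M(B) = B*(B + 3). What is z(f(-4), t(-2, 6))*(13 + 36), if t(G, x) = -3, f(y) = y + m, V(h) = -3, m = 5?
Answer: 0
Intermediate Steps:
f(y) = 5 + y (f(y) = y + 5 = 5 + y)
M(B) = -B*(3 + B)/6 (M(B) = -B*(B + 3)/6 = -B*(3 + B)/6)
z(A, v) = 0 (z(A, v) = 0 - (-1)*(-3)*(3 - 3)/6 = 0 - (-1)*(-3)*0/6 = 0 - 1*0 = 0 + 0 = 0)
z(f(-4), t(-2, 6))*(13 + 36) = 0*(13 + 36) = 0*49 = 0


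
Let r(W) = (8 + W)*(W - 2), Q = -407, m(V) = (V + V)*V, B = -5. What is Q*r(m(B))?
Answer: -1133088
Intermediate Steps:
m(V) = 2*V² (m(V) = (2*V)*V = 2*V²)
r(W) = (-2 + W)*(8 + W) (r(W) = (8 + W)*(-2 + W) = (-2 + W)*(8 + W))
Q*r(m(B)) = -407*(-16 + (2*(-5)²)² + 6*(2*(-5)²)) = -407*(-16 + (2*25)² + 6*(2*25)) = -407*(-16 + 50² + 6*50) = -407*(-16 + 2500 + 300) = -407*2784 = -1133088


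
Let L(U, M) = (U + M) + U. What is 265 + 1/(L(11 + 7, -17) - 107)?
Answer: 23319/88 ≈ 264.99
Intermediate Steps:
L(U, M) = M + 2*U (L(U, M) = (M + U) + U = M + 2*U)
265 + 1/(L(11 + 7, -17) - 107) = 265 + 1/((-17 + 2*(11 + 7)) - 107) = 265 + 1/((-17 + 2*18) - 107) = 265 + 1/((-17 + 36) - 107) = 265 + 1/(19 - 107) = 265 + 1/(-88) = 265 - 1/88 = 23319/88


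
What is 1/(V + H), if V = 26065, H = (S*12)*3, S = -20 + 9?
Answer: 1/25669 ≈ 3.8958e-5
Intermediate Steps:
S = -11
H = -396 (H = -11*12*3 = -132*3 = -396)
1/(V + H) = 1/(26065 - 396) = 1/25669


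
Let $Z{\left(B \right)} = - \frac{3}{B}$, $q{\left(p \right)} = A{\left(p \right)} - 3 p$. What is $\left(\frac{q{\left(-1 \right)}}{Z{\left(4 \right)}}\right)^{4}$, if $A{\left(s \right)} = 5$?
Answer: $\frac{1048576}{81} \approx 12945.0$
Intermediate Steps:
$q{\left(p \right)} = 5 - 3 p$
$\left(\frac{q{\left(-1 \right)}}{Z{\left(4 \right)}}\right)^{4} = \left(\frac{5 - -3}{\left(-3\right) \frac{1}{4}}\right)^{4} = \left(\frac{5 + 3}{\left(-3\right) \frac{1}{4}}\right)^{4} = \left(\frac{8}{- \frac{3}{4}}\right)^{4} = \left(8 \left(- \frac{4}{3}\right)\right)^{4} = \left(- \frac{32}{3}\right)^{4} = \frac{1048576}{81}$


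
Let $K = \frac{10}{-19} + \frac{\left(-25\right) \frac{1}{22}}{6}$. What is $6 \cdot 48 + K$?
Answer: $\frac{720509}{2508} \approx 287.28$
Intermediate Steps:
$K = - \frac{1795}{2508}$ ($K = 10 \left(- \frac{1}{19}\right) + \left(-25\right) \frac{1}{22} \cdot \frac{1}{6} = - \frac{10}{19} - \frac{25}{132} = - \frac{1795}{2508} \approx -0.71571$)
$6 \cdot 48 + K = 6 \cdot 48 - \frac{1795}{2508} = 288 - \frac{1795}{2508} = \frac{720509}{2508}$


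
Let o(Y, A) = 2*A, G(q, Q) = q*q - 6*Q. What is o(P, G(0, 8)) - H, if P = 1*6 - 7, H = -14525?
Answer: 14429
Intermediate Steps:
P = -1 (P = 6 - 7 = -1)
G(q, Q) = q**2 - 6*Q
o(P, G(0, 8)) - H = 2*(0**2 - 6*8) - 1*(-14525) = 2*(0 - 48) + 14525 = 2*(-48) + 14525 = -96 + 14525 = 14429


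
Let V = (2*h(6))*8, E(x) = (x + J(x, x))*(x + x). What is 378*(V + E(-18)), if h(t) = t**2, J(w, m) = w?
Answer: 707616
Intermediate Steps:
E(x) = 4*x**2 (E(x) = (x + x)*(x + x) = (2*x)*(2*x) = 4*x**2)
V = 576 (V = (2*6**2)*8 = (2*36)*8 = 72*8 = 576)
378*(V + E(-18)) = 378*(576 + 4*(-18)**2) = 378*(576 + 4*324) = 378*(576 + 1296) = 378*1872 = 707616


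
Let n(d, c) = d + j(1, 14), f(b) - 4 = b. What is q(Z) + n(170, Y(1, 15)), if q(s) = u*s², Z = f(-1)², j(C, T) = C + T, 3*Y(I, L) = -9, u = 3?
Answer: 428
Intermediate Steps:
f(b) = 4 + b
Y(I, L) = -3 (Y(I, L) = (⅓)*(-9) = -3)
n(d, c) = 15 + d (n(d, c) = d + (1 + 14) = d + 15 = 15 + d)
Z = 9 (Z = (4 - 1)² = 3² = 9)
q(s) = 3*s²
q(Z) + n(170, Y(1, 15)) = 3*9² + (15 + 170) = 3*81 + 185 = 243 + 185 = 428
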